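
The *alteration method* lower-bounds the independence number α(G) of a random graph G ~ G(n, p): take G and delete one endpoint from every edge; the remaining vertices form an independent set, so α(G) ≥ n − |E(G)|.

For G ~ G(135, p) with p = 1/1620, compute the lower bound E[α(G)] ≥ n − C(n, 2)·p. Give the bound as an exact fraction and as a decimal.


E[|E(G)|] = C(135, 2)·p = 9045 · (1/1620) = 67/12.
E[α(G)] ≥ n − E[|E(G)|] = 135 − 67/12 = 1553/12.
Numerically: ≈ 129.417.
(This is only a lower bound; the true E[α(G)] may be larger.)

E[α(G)] ≥ 1553/12 ≈ 129.417.


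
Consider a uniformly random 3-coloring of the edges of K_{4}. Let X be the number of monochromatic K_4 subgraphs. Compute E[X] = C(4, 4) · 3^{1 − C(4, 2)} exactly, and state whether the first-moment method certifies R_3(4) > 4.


E[X] = C(4, 4) · 3^{1 − 6} = 1 · 3^{−5} = 1/243.
As a reduced fraction: E[X] = 1/243 ≈ 0.0041.
Is E[X] < 1? YES.
Since E[X] < 1, there exists a 3-coloring of K_{4} with no monochromatic K_4; hence R_3(4) > 4.

E[X] = 1/243 ≈ 0.0041; E[X] < 1, so R_3(4) > 4.


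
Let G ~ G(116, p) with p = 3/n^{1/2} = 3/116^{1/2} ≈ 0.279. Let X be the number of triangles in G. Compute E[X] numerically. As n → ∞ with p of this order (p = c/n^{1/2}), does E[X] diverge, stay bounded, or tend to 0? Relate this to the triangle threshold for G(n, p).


Number of potential triangles: C(116, 3) = 253460.
Each occurs with probability p³ ≈ (0.279)³ ≈ 2.16111e-02.
By linearity: E[X] = C(116, 3)·p³ ≈ 253460 · 2.16111e-02 ≈ 5477.548.
Since α = 1/2 < 1, p = c/n^{1/2} ≫ 1/n is above the triangle threshold p ~ 1/n. Asymptotically E[X] ~ (c³/6)·n^{3(1−α)} = (3³/6)·n^{1.5} → ∞; triangles are abundant w.h.p.

E[X] ≈ 5477.548; in regime p = Θ(1/n^{1/2}) E[X] diverges (above the triangle threshold p ~ 1/n).


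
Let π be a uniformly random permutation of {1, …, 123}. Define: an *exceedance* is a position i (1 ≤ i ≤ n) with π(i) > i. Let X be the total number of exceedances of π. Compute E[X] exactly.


Write X = Σ_{i=1}^{123} X_i, where X_i = 1_{π(i) > i}.
For each fixed i, π(i) is uniform over {1, …, 123} (marginal of a uniform permutation), so P[π(i) > i] = (n − i)/n. Summing: Σ_{i=1}^{123} (n − i)/n = (0 + 1 + … + 122)/123 = 123(123 − 1)/(2·123) = (123 − 1)/2.
Hence E[X] = Σ_{i=1}^{123} (123 − i)/123 = 61 ≈ 61.0000.

E[X] = 61 = 61.0000.


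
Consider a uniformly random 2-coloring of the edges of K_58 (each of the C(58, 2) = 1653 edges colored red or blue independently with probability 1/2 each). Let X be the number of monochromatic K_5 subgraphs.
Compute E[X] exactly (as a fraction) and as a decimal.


Let X = Σ_S X_S over the C(58, 5) = 4582116 subsets S of size 5, where X_S = 1 if the K_5 on S is monochromatic.
For a fixed S, the K_5 on S has C(5, 2) = 10 edges. P[all 10 edges red] = (1/2)^10, and likewise for blue, so P[monochromatic] = 2·(1/2)^10 = 2^{1 − 10} = 1/512.
By linearity of expectation: E[X] = C(58, 5) · 2^{1 − 10} = 4582116 · 1/512 = 1145529/128.
Numerically: E[X] ≈ 8949.4453.

E[X] = C(58,5)·2^(1−C(5,2)) = 1145529/128 ≈ 8949.4453.


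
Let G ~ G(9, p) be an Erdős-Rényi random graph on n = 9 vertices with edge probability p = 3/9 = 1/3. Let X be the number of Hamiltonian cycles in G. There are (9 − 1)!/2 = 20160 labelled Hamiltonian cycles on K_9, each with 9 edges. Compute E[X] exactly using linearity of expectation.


K_9 has (9 − 1)!/2 = 20160 labelled Hamiltonian cycles.
For each such Hamiltonian cycle H, let X_H = 1 if all 9 edges of H are present in G. Then P[X_H = 1] = p^{9} = (1/3)^{9} = 1/19683.
By linearity of expectation: E[X] = Σ_H E[X_H] = 20160 · p^{9} = 20160 · 1/19683 = 2240/2187.
Numerically: E[X] ≈ 1.024.

E[X] = 20160 · (1/3)^{9} = 2240/2187 ≈ 1.024.


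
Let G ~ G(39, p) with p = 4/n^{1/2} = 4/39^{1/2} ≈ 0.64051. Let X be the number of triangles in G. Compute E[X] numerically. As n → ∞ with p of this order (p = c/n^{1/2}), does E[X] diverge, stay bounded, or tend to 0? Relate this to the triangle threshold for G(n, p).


Number of potential triangles: C(39, 3) = 9139.
Each occurs with probability p³ ≈ (0.64051)³ ≈ 2.6277441e-01.
By linearity: E[X] = C(39, 3)·p³ ≈ 9139 · 2.6277441e-01 ≈ 2401.49530.
Since α = 1/2 < 1, p = c/n^{1/2} ≫ 1/n is above the triangle threshold p ~ 1/n. Asymptotically E[X] ~ (c³/6)·n^{3(1−α)} = (4³/6)·n^{1.5} → ∞; triangles are abundant w.h.p.

E[X] ≈ 2401.49530; in regime p = Θ(1/n^{1/2}) E[X] diverges (above the triangle threshold p ~ 1/n).


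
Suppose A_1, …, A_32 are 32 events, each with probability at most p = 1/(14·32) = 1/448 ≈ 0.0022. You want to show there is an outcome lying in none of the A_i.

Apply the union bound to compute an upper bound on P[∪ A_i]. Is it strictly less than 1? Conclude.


Union bound: P[∪_{i=1}^{32} A_i] ≤ Σ_i P[A_i] ≤ 32·p = 32·(1/448) = 1/14.
Numerically: 1/14 ≈ 0.0714.
Is 1/14 < 1? YES.
Since P[∪ A_i] ≤ 1/14 < 1, the complement has P[∩ A_i^c] ≥ 1 − 1/14 = 13/14 > 0, so some outcome avoids every A_i.

32·p = 1/14 ≈ 0.0714; existence CERTIFIED by the union bound.


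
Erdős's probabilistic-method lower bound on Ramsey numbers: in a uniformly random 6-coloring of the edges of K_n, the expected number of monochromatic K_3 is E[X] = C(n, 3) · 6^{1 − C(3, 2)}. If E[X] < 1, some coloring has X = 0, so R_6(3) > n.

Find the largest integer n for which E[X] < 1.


We need C(n, 3) · 6^{1 − 3} < 1, i.e. C(n, 3) < 6^{3 − 1} = 36.
Check values of n near the boundary:
  n = 3: C(3, 3) = 1; 1 < 36? YES
  n = 4: C(4, 3) = 4; 4 < 36? YES
  n = 5: C(5, 3) = 10; 10 < 36? YES
  n = 6: C(6, 3) = 20; 20 < 36? YES
  n = 7: C(7, 3) = 35; 35 < 36? YES
  n = 8: C(8, 3) = 56; 56 < 36? NO
  n = 9: C(9, 3) = 84; 84 < 36? NO
The largest n with C(n, 3) < 36 is n = 7 (where E[X] = 35/36 ≈ 0.972). Hence R_6(3) > 7, i.e. R_6(3) ≥ 8.

Largest n = 7; hence R_6(3) > 7.


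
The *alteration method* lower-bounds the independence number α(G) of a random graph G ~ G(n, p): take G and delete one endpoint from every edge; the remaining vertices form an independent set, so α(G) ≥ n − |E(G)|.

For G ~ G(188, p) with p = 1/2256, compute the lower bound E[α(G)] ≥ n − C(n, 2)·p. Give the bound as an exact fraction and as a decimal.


E[|E(G)|] = C(188, 2)·p = 17578 · (1/2256) = 187/24.
E[α(G)] ≥ n − E[|E(G)|] = 188 − 187/24 = 4325/24.
Numerically: ≈ 180.2083.
(This is only a lower bound; the true E[α(G)] may be larger.)

E[α(G)] ≥ 4325/24 ≈ 180.2083.


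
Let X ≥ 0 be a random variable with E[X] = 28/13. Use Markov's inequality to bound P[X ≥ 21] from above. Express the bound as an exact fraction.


μ = E[X] = 28/13, a = 21.
Markov: P[X ≥ 21] ≤ μ/a = (28/13)/21 = 4/39.
Numerically: ≈ 0.1026.
(Since a = 21 > μ = 2.1538, the bound 4/39 is < 1 and informative.)

P[X ≥ 21] ≤ 4/39 ≈ 0.1026.


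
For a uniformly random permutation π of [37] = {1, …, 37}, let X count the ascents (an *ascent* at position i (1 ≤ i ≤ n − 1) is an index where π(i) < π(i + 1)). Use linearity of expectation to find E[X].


Write X = Σ X_I over i = 1, …, 36, with X_I the indicator of one ascent.
There are 36 indicators.
For each fixed i, the pair (π(i), π(i+1)) is a uniformly random ordered pair of distinct values from {1, …, 37}; by symmetry P[π(i) < π(i+1)] = 1/2.
By linearity: E[X] = 36 · (1/2) = (37 − 1) · (1/2) = 18 ≈ 18.0000.

E[X] = 18 = 18.0000.


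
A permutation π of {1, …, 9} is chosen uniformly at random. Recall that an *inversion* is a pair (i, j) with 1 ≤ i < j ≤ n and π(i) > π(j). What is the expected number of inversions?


Write X = Σ X_I over the C(9, 2) = 36 pairs i < j, with X_I the indicator of one inversion.
There are 36 indicators.
For each fixed pair i < j, the values π(i) and π(j) are two distinct elements of {1, …, 9} in uniformly random order; by symmetry P[π(i) > π(j)] = 1/2.
By linearity: E[X] = 36 · (1/2) = C(9, 2) · (1/2) = 36/2 = 18 ≈ 18.000000.

E[X] = 18 = 18.000000.


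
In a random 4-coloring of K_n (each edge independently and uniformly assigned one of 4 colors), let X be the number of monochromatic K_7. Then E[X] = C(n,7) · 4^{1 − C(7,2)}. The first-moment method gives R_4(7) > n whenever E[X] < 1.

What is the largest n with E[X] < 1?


We need C(n, 7) · 4^{1 − 21} < 1, i.e. C(n, 7) < 4^{21 − 1} = 1099511627776.
Check values of n near the boundary:
  n = 174: C(174, 7) = 847879782984; 847879782984 < 1099511627776? YES
  n = 175: C(175, 7) = 883208107275; 883208107275 < 1099511627776? YES
  n = 176: C(176, 7) = 919790691600; 919790691600 < 1099511627776? YES
  n = 177: C(177, 7) = 957664425960; 957664425960 < 1099511627776? YES
  n = 178: C(178, 7) = 996867063280; 996867063280 < 1099511627776? YES
  n = 179: C(179, 7) = 1037437234460; 1037437234460 < 1099511627776? YES
  n = 180: C(180, 7) = 1079414463600; 1079414463600 < 1099511627776? YES
  n = 181: C(181, 7) = 1122839183400; 1122839183400 < 1099511627776? NO
The largest n with C(n, 7) < 1099511627776 is n = 180 (where E[X] = 67463403975/68719476736 ≈ 0.981722). Hence R_4(7) > 180, i.e. R_4(7) ≥ 181.

Largest n = 180; hence R_4(7) > 180.


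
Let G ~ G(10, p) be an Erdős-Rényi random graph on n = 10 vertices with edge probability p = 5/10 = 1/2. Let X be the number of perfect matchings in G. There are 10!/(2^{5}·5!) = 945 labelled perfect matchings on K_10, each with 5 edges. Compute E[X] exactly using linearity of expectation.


K_10 has 10!/(2^{5}·5!) = 945 labelled perfect matchings.
For each such perfect matching H, let X_H = 1 if all 5 edges of H are present in G. Then P[X_H = 1] = p^{5} = (1/2)^{5} = 1/32.
Summing the indicators: E[X] = Σ_H E[X_H] = 945 · p^{5} = 945 · 1/32 = 945/32.
Numerically: E[X] ≈ 29.531.

E[X] = 945 · (1/2)^{5} = 945/32 ≈ 29.531.


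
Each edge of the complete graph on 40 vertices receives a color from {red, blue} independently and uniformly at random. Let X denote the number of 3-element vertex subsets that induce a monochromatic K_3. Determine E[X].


Let X = Σ_S X_S over the C(40, 3) = 9880 subsets S of size 3, where X_S = 1 if the K_3 on S is monochromatic.
For a fixed S, the K_3 on S has C(3, 2) = 3 edges. P[all 3 edges red] = (1/2)^3, and likewise for blue, so P[monochromatic] = 2·(1/2)^3 = 2^{1 − 3} = 1/4.
Summing: E[X] = C(40, 3) · 2^{1 − 3} = 9880 · 1/4 = 2470.
Numerically: E[X] ≈ 2470.000.

E[X] = C(40,3)·2^(1−C(3,2)) = 2470 ≈ 2470.000.


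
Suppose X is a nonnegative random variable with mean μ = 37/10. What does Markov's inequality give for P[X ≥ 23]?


μ = E[X] = 37/10, a = 23.
Markov: P[X ≥ 23] ≤ μ/a = (37/10)/23 = 37/230.
Numerically: ≈ 0.161.
(Since a = 23 > μ = 3.700, the bound 37/230 is < 1 and informative.)

P[X ≥ 23] ≤ 37/230 ≈ 0.161.


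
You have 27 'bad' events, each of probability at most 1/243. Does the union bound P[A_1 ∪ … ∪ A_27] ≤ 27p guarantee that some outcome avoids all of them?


Union bound: P[∪_{i=1}^{27} A_i] ≤ Σ_i P[A_i] ≤ 27·p = 27·(1/243) = 1/9.
Numerically: 1/9 ≈ 0.111.
Is 1/9 < 1? YES.
Since P[∪ A_i] ≤ 1/9 < 1, the complement has P[∩ A_i^c] ≥ 1 − 1/9 = 8/9 > 0, so some outcome avoids every A_i.

27·p = 1/9 ≈ 0.111; existence CERTIFIED by the union bound.


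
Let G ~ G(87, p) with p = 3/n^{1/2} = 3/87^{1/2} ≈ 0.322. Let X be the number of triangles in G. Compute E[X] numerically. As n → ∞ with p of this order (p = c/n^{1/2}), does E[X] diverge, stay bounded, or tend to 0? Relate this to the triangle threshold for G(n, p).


Number of potential triangles: C(87, 3) = 105995.
Each occurs with probability p³ ≈ (0.322)³ ≈ 3.32725e-02.
By linearity: E[X] = C(87, 3)·p³ ≈ 105995 · 3.32725e-02 ≈ 3526.714.
Since α = 1/2 < 1, p = c/n^{1/2} ≫ 1/n is above the triangle threshold p ~ 1/n. Asymptotically E[X] ~ (c³/6)·n^{3(1−α)} = (3³/6)·n^{1.5} → ∞; triangles are abundant w.h.p.

E[X] ≈ 3526.714; in regime p = Θ(1/n^{1/2}) E[X] diverges (above the triangle threshold p ~ 1/n).


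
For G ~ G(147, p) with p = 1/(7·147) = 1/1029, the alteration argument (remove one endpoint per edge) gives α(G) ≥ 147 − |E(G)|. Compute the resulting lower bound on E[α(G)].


E[|E(G)|] = C(147, 2)·p = 10731 · (1/1029) = 73/7.
E[α(G)] ≥ n − E[|E(G)|] = 147 − 73/7 = 956/7.
Numerically: ≈ 136.571429.
(This is only a lower bound; the true E[α(G)] may be larger.)

E[α(G)] ≥ 956/7 ≈ 136.571429.


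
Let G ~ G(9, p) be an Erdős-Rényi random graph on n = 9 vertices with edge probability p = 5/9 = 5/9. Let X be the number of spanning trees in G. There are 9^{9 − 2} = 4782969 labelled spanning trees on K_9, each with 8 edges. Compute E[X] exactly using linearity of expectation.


K_9 has 9^{9 − 2} = 4782969 labelled spanning trees.
For each such spanning tree H, let X_H = 1 if all 8 edges of H are present in G. Then P[X_H = 1] = p^{8} = (5/9)^{8} = 390625/43046721.
By linearity: E[X] = Σ_H E[X_H] = 4782969 · p^{8} = 4782969 · 390625/43046721 = 390625/9.
Numerically: E[X] ≈ 43403.

E[X] = 4782969 · (5/9)^{8} = 390625/9 ≈ 43403.


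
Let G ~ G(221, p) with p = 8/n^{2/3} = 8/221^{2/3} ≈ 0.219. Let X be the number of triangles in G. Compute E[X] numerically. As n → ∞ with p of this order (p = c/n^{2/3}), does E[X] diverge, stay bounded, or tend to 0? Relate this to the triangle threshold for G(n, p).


Number of potential triangles: C(221, 3) = 1774630.
Each occurs with probability p³ ≈ (0.219)³ ≈ 1.04830e-02.
By linearity: E[X] = C(221, 3)·p³ ≈ 1774630 · 1.04830e-02 ≈ 18603.439.
Since α = 2/3 < 1, p = c/n^{2/3} ≫ 1/n is above the triangle threshold p ~ 1/n. Asymptotically E[X] ~ (c³/6)·n^{3(1−α)} = (8³/6)·n^{1} → ∞; triangles are abundant w.h.p.

E[X] ≈ 18603.439; in regime p = Θ(1/n^{2/3}) E[X] diverges (above the triangle threshold p ~ 1/n).


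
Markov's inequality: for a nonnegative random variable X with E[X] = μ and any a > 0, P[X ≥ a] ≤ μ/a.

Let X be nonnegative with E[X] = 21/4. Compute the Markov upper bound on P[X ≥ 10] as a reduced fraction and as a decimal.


μ = E[X] = 21/4, a = 10.
Markov: P[X ≥ 10] ≤ μ/a = (21/4)/10 = 21/40.
Numerically: ≈ 0.525000.
(Since a = 10 > μ = 5.250000, the bound 21/40 is < 1 and informative.)

P[X ≥ 10] ≤ 21/40 ≈ 0.525000.


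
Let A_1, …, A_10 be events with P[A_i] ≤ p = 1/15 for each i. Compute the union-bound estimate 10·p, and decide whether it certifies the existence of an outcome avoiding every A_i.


Union bound: P[∪_{i=1}^{10} A_i] ≤ Σ_i P[A_i] ≤ 10·p = 10·(1/15) = 2/3.
Numerically: 2/3 ≈ 0.66667.
Is 2/3 < 1? YES.
Since P[∪ A_i] ≤ 2/3 < 1, the complement has P[∩ A_i^c] ≥ 1 − 2/3 = 1/3 > 0, so some outcome avoids every A_i.

10·p = 2/3 ≈ 0.66667; existence CERTIFIED by the union bound.


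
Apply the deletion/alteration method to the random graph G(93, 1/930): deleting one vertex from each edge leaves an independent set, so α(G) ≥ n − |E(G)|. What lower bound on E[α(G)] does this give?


E[|E(G)|] = C(93, 2)·p = 4278 · (1/930) = 23/5.
E[α(G)] ≥ n − E[|E(G)|] = 93 − 23/5 = 442/5.
Numerically: ≈ 88.400.
(This is only a lower bound; the true E[α(G)] may be larger.)

E[α(G)] ≥ 442/5 ≈ 88.400.


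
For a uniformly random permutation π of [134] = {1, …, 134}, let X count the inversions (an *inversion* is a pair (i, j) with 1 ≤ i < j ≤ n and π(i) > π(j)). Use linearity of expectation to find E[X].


Write X = Σ X_I over the C(134, 2) = 8911 pairs i < j, with X_I the indicator of one inversion.
There are 8911 indicators.
For each fixed pair i < j, the values π(i) and π(j) are two distinct elements of {1, …, 134} in uniformly random order; by symmetry P[π(i) > π(j)] = 1/2.
By linearity: E[X] = 8911 · (1/2) = C(134, 2) · (1/2) = 8911/2 = 8911/2 ≈ 4455.500.

E[X] = 8911/2 = 4455.500.


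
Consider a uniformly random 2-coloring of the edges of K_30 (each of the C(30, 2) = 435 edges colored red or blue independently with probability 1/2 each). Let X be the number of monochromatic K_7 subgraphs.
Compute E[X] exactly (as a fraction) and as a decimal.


Let X = Σ_S X_S over the C(30, 7) = 2035800 subsets S of size 7, where X_S = 1 if the K_7 on S is monochromatic.
For a fixed S, the K_7 on S has C(7, 2) = 21 edges. P[all 21 edges red] = (1/2)^21, and likewise for blue, so P[monochromatic] = 2·(1/2)^21 = 2^{1 − 21} = 1/1048576.
By linearity: E[X] = C(30, 7) · 2^{1 − 21} = 2035800 · 1/1048576 = 254475/131072.
Numerically: E[X] ≈ 1.94149.

E[X] = C(30,7)·2^(1−C(7,2)) = 254475/131072 ≈ 1.94149.


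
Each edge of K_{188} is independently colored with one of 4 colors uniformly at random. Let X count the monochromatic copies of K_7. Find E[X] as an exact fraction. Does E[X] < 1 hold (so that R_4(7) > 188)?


E[X] = C(188, 7) · 4^{1 − 21} = 1470936391496 · 4^{−20} = 1470936391496/1099511627776.
As a reduced fraction: E[X] = 183867048937/137438953472 ≈ 1.3378089.
Is E[X] < 1? NO.
Since E[X] ≥ 1, the first-moment bound is inconclusive at n = 188; it does NOT by itself certify R_4(7) > 188.

E[X] = 183867048937/137438953472 ≈ 1.3378089; E[X] ≥ 1; first-moment method inconclusive here.


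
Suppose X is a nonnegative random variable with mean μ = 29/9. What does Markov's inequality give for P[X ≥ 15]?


μ = E[X] = 29/9, a = 15.
Markov: P[X ≥ 15] ≤ μ/a = (29/9)/15 = 29/135.
Numerically: ≈ 0.2148.
(Since a = 15 > μ = 3.2222, the bound 29/135 is < 1 and informative.)

P[X ≥ 15] ≤ 29/135 ≈ 0.2148.


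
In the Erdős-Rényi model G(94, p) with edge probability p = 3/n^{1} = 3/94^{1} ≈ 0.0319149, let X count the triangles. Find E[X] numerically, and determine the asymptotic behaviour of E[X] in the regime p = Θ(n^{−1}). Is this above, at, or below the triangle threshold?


Number of potential triangles: C(94, 3) = 134044.
Each occurs with probability p³ ≈ (0.0319149)³ ≈ 3.25072479e-05.
By linearity: E[X] = C(94, 3)·p³ ≈ 134044 · 3.25072479e-05 ≈ 4.357402.
Here α = 1, so p = 3/n is exactly at the triangle threshold p ~ 1/n. Asymptotically E[X] → c³/6 = 3³/6 = 9/2 ≈ 4.500000, a bounded constant. In this regime the triangle count is asymptotically Poisson(c³/6).

E[X] ≈ 4.357402; in regime p = Θ(1/n^{1}) E[X] stays bounded (at the triangle threshold p ~ 1/n).


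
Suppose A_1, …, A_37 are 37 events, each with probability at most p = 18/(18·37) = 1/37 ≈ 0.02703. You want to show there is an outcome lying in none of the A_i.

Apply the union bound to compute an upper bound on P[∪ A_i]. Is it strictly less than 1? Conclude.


Union bound: P[∪_{i=1}^{37} A_i] ≤ Σ_i P[A_i] ≤ 37·p = 37·(1/37) = 1.
Numerically: 1 ≈ 1.00000.
Is 1 < 1? NO.
Since the bound 1 is ≥ 1, the union bound is uninformative here; it does NOT by itself certify existence.

37·p = 1 ≈ 1.00000; existence NOT certified by the union bound.


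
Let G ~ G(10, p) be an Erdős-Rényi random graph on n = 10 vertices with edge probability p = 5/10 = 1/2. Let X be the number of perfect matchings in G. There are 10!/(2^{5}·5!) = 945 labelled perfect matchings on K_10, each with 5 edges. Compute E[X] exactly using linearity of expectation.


K_10 has 10!/(2^{5}·5!) = 945 labelled perfect matchings.
For each such perfect matching H, let X_H = 1 if all 5 edges of H are present in G. Then P[X_H = 1] = p^{5} = (1/2)^{5} = 1/32.
By linearity of expectation: E[X] = Σ_H E[X_H] = 945 · p^{5} = 945 · 1/32 = 945/32.
Numerically: E[X] ≈ 29.5312.

E[X] = 945 · (1/2)^{5} = 945/32 ≈ 29.5312.


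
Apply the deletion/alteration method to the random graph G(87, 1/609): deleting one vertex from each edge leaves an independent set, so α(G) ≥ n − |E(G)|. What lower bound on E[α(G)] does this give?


E[|E(G)|] = C(87, 2)·p = 3741 · (1/609) = 43/7.
E[α(G)] ≥ n − E[|E(G)|] = 87 − 43/7 = 566/7.
Numerically: ≈ 80.85714.
(This is only a lower bound; the true E[α(G)] may be larger.)

E[α(G)] ≥ 566/7 ≈ 80.85714.


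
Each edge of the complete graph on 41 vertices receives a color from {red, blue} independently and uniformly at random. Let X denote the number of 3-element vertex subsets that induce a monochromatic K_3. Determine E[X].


Let X = Σ_S X_S over the C(41, 3) = 10660 subsets S of size 3, where X_S = 1 if the K_3 on S is monochromatic.
For a fixed S, the K_3 on S has C(3, 2) = 3 edges. P[all 3 edges red] = (1/2)^3, and likewise for blue, so P[monochromatic] = 2·(1/2)^3 = 2^{1 − 3} = 1/4.
By linearity: E[X] = C(41, 3) · 2^{1 − 3} = 10660 · 1/4 = 2665.
Numerically: E[X] ≈ 2665.000.

E[X] = C(41,3)·2^(1−C(3,2)) = 2665 ≈ 2665.000.


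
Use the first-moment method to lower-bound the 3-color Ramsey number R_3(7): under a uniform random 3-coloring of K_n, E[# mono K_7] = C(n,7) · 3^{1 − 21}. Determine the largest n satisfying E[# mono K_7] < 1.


We need C(n, 7) · 3^{1 − 21} < 1, i.e. C(n, 7) < 3^{21 − 1} = 3486784401.
Check values of n near the boundary:
  n = 78: C(78, 7) = 2641902120; 2641902120 < 3486784401? YES
  n = 79: C(79, 7) = 2898753715; 2898753715 < 3486784401? YES
  n = 80: C(80, 7) = 3176716400; 3176716400 < 3486784401? YES
  n = 81: C(81, 7) = 3477216600; 3477216600 < 3486784401? YES
  n = 82: C(82, 7) = 3801756816; 3801756816 < 3486784401? NO
  n = 83: C(83, 7) = 4151918628; 4151918628 < 3486784401? NO
The largest n with C(n, 7) < 3486784401 is n = 81 (where E[X] = 42928600/43046721 ≈ 0.9972560). Hence R_3(7) > 81, i.e. R_3(7) ≥ 82.

Largest n = 81; hence R_3(7) > 81.


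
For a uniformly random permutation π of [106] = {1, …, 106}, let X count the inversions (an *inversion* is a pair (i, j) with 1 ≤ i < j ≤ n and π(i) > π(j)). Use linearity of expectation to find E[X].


Write X = Σ X_I over the C(106, 2) = 5565 pairs i < j, with X_I the indicator of one inversion.
There are 5565 indicators.
For each fixed pair i < j, the values π(i) and π(j) are two distinct elements of {1, …, 106} in uniformly random order; by symmetry P[π(i) > π(j)] = 1/2.
By linearity: E[X] = 5565 · (1/2) = C(106, 2) · (1/2) = 5565/2 = 5565/2 ≈ 2782.5000.

E[X] = 5565/2 = 2782.5000.


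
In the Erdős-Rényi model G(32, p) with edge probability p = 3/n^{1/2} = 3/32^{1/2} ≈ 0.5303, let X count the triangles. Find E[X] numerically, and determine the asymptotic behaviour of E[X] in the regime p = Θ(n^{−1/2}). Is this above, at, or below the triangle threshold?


Number of potential triangles: C(32, 3) = 4960.
Each occurs with probability p³ ≈ (0.5303)³ ≈ 1.491553e-01.
By linearity: E[X] = C(32, 3)·p³ ≈ 4960 · 1.491553e-01 ≈ 739.8105.
Since α = 1/2 < 1, p = c/n^{1/2} ≫ 1/n is above the triangle threshold p ~ 1/n. Asymptotically E[X] ~ (c³/6)·n^{3(1−α)} = (3³/6)·n^{1.5} → ∞; triangles are abundant w.h.p.

E[X] ≈ 739.8105; in regime p = Θ(1/n^{1/2}) E[X] diverges (above the triangle threshold p ~ 1/n).


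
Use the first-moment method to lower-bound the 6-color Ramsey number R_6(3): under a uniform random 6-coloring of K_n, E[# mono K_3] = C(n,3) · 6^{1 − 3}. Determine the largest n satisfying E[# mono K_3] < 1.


We need C(n, 3) · 6^{1 − 3} < 1, i.e. C(n, 3) < 6^{3 − 1} = 36.
Check values of n near the boundary:
  n = 6: C(6, 3) = 20; 20 < 36? YES
  n = 7: C(7, 3) = 35; 35 < 36? YES
  n = 8: C(8, 3) = 56; 56 < 36? NO
  n = 9: C(9, 3) = 84; 84 < 36? NO
The largest n with C(n, 3) < 36 is n = 7 (where E[X] = 35/36 ≈ 0.97222). Hence R_6(3) > 7, i.e. R_6(3) ≥ 8.

Largest n = 7; hence R_6(3) > 7.


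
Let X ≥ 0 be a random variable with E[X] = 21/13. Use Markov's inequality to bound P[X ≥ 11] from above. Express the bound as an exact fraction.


μ = E[X] = 21/13, a = 11.
Markov: P[X ≥ 11] ≤ μ/a = (21/13)/11 = 21/143.
Numerically: ≈ 0.1469.
(Since a = 11 > μ = 1.6154, the bound 21/143 is < 1 and informative.)

P[X ≥ 11] ≤ 21/143 ≈ 0.1469.


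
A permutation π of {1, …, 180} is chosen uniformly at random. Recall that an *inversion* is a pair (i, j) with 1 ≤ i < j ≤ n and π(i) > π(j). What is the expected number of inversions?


Write X = Σ X_I over the C(180, 2) = 16110 pairs i < j, with X_I the indicator of one inversion.
There are 16110 indicators.
For each fixed pair i < j, the values π(i) and π(j) are two distinct elements of {1, …, 180} in uniformly random order; by symmetry P[π(i) > π(j)] = 1/2.
By linearity: E[X] = 16110 · (1/2) = C(180, 2) · (1/2) = 16110/2 = 8055 ≈ 8055.000.

E[X] = 8055 = 8055.000.


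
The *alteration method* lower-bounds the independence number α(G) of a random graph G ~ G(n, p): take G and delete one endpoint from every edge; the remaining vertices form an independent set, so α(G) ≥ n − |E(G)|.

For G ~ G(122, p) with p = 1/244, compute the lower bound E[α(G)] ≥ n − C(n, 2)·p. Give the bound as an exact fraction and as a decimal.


E[|E(G)|] = C(122, 2)·p = 7381 · (1/244) = 121/4.
E[α(G)] ≥ n − E[|E(G)|] = 122 − 121/4 = 367/4.
Numerically: ≈ 91.750000.
(This is only a lower bound; the true E[α(G)] may be larger.)

E[α(G)] ≥ 367/4 ≈ 91.750000.


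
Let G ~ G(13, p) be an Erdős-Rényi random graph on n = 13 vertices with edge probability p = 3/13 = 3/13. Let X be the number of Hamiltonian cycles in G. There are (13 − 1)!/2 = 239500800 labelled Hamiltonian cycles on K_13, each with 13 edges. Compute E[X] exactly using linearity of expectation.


K_13 has (13 − 1)!/2 = 239500800 labelled Hamiltonian cycles.
For each such Hamiltonian cycle H, let X_H = 1 if all 13 edges of H are present in G. Then P[X_H = 1] = p^{13} = (3/13)^{13} = 1594323/302875106592253.
By linearity: E[X] = Σ_H E[X_H] = 239500800 · p^{13} = 239500800 · 1594323/302875106592253 = 381841633958400/302875106592253.
Numerically: E[X] ≈ 1.261.

E[X] = 239500800 · (3/13)^{13} = 381841633958400/302875106592253 ≈ 1.261.


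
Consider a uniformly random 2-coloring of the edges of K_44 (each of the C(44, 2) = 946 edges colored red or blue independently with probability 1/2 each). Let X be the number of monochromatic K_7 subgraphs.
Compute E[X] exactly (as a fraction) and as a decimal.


Let X = Σ_S X_S over the C(44, 7) = 38320568 subsets S of size 7, where X_S = 1 if the K_7 on S is monochromatic.
For a fixed S, the K_7 on S has C(7, 2) = 21 edges. P[all 21 edges red] = (1/2)^21, and likewise for blue, so P[monochromatic] = 2·(1/2)^21 = 2^{1 − 21} = 1/1048576.
By linearity: E[X] = C(44, 7) · 2^{1 − 21} = 38320568 · 1/1048576 = 4790071/131072.
Numerically: E[X] ≈ 36.545341.

E[X] = C(44,7)·2^(1−C(7,2)) = 4790071/131072 ≈ 36.545341.


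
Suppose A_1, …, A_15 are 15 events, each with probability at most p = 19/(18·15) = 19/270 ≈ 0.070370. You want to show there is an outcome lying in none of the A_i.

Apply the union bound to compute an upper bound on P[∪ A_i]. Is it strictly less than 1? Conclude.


Union bound: P[∪_{i=1}^{15} A_i] ≤ Σ_i P[A_i] ≤ 15·p = 15·(19/270) = 19/18.
Numerically: 19/18 ≈ 1.055556.
Is 19/18 < 1? NO.
Since the bound 19/18 is ≥ 1, the union bound is uninformative here; it does NOT by itself certify existence.

15·p = 19/18 ≈ 1.055556; existence NOT certified by the union bound.


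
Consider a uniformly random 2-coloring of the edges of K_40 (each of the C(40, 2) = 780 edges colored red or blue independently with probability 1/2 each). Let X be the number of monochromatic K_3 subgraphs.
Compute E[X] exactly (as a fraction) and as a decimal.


Let X = Σ_S X_S over the C(40, 3) = 9880 subsets S of size 3, where X_S = 1 if the K_3 on S is monochromatic.
For a fixed S, the K_3 on S has C(3, 2) = 3 edges. P[all 3 edges red] = (1/2)^3, and likewise for blue, so P[monochromatic] = 2·(1/2)^3 = 2^{1 − 3} = 1/4.
By linearity: E[X] = C(40, 3) · 2^{1 − 3} = 9880 · 1/4 = 2470.
Numerically: E[X] ≈ 2470.000000.

E[X] = C(40,3)·2^(1−C(3,2)) = 2470 ≈ 2470.000000.


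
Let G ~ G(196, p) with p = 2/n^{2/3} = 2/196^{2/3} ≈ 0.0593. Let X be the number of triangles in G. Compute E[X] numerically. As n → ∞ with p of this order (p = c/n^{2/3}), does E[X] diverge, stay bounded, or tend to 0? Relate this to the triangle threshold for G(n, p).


Number of potential triangles: C(196, 3) = 1235780.
Each occurs with probability p³ ≈ (0.0593)³ ≈ 2.08247e-04.
By linearity: E[X] = C(196, 3)·p³ ≈ 1235780 · 2.08247e-04 ≈ 257.347.
Since α = 2/3 < 1, p = c/n^{2/3} ≫ 1/n is above the triangle threshold p ~ 1/n. Asymptotically E[X] ~ (c³/6)·n^{3(1−α)} = (2³/6)·n^{1} → ∞; triangles are abundant w.h.p.

E[X] ≈ 257.347; in regime p = Θ(1/n^{2/3}) E[X] diverges (above the triangle threshold p ~ 1/n).


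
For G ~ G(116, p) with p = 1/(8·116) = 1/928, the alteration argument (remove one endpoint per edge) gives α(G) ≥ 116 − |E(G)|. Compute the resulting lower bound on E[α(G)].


E[|E(G)|] = C(116, 2)·p = 6670 · (1/928) = 115/16.
E[α(G)] ≥ n − E[|E(G)|] = 116 − 115/16 = 1741/16.
Numerically: ≈ 108.812500.
(This is only a lower bound; the true E[α(G)] may be larger.)

E[α(G)] ≥ 1741/16 ≈ 108.812500.


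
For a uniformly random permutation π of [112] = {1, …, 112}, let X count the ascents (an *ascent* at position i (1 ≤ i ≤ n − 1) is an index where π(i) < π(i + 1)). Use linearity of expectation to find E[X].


Write X = Σ X_I over i = 1, …, 111, with X_I the indicator of one ascent.
There are 111 indicators.
For each fixed i, the pair (π(i), π(i+1)) is a uniformly random ordered pair of distinct values from {1, …, 112}; by symmetry P[π(i) < π(i+1)] = 1/2.
By linearity: E[X] = 111 · (1/2) = (112 − 1) · (1/2) = 111/2 ≈ 55.500.

E[X] = 111/2 = 55.500.


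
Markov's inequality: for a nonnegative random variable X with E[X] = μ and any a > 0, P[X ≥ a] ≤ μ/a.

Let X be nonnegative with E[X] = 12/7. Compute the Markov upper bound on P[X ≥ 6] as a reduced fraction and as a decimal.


μ = E[X] = 12/7, a = 6.
Markov: P[X ≥ 6] ≤ μ/a = (12/7)/6 = 2/7.
Numerically: ≈ 0.285714.
(Since a = 6 > μ = 1.714286, the bound 2/7 is < 1 and informative.)

P[X ≥ 6] ≤ 2/7 ≈ 0.285714.


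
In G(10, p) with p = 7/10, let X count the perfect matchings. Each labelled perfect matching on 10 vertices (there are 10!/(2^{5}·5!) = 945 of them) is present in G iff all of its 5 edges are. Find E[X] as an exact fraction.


K_10 has 10!/(2^{5}·5!) = 945 labelled perfect matchings.
For each such perfect matching H, let X_H = 1 if all 5 edges of H are present in G. Then P[X_H = 1] = p^{5} = (7/10)^{5} = 16807/100000.
By linearity of expectation: E[X] = Σ_H E[X_H] = 945 · p^{5} = 945 · 16807/100000 = 3176523/20000.
Numerically: E[X] ≈ 158.826.

E[X] = 945 · (7/10)^{5} = 3176523/20000 ≈ 158.826.


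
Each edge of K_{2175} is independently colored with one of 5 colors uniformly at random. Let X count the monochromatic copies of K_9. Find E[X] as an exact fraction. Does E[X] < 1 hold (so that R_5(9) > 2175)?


E[X] = C(2175, 9) · 5^{1 − 36} = 2952382442121838483046575 · 5^{−35} = 2952382442121838483046575/2910383045673370361328125.
As a reduced fraction: E[X] = 118095297684873539321863/116415321826934814453125 ≈ 1.0144.
Is E[X] < 1? NO.
Since E[X] ≥ 1, the first-moment bound is inconclusive at n = 2175; it does NOT by itself certify R_5(9) > 2175.

E[X] = 118095297684873539321863/116415321826934814453125 ≈ 1.0144; E[X] ≥ 1; first-moment method inconclusive here.


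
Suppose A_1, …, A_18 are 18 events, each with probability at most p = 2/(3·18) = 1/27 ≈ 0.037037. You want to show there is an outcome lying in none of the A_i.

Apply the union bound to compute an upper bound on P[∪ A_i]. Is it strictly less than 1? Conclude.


Union bound: P[∪_{i=1}^{18} A_i] ≤ Σ_i P[A_i] ≤ 18·p = 18·(1/27) = 2/3.
Numerically: 2/3 ≈ 0.666667.
Is 2/3 < 1? YES.
Since P[∪ A_i] ≤ 2/3 < 1, the complement has P[∩ A_i^c] ≥ 1 − 2/3 = 1/3 > 0, so some outcome avoids every A_i.

18·p = 2/3 ≈ 0.666667; existence CERTIFIED by the union bound.


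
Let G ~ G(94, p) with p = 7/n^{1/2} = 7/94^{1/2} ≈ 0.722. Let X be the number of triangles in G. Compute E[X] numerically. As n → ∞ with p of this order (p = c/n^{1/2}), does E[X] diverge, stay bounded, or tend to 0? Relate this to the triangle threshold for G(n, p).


Number of potential triangles: C(94, 3) = 134044.
Each occurs with probability p³ ≈ (0.722)³ ≈ 3.76359e-01.
By linearity: E[X] = C(94, 3)·p³ ≈ 134044 · 3.76359e-01 ≈ 50448.670.
Since α = 1/2 < 1, p = c/n^{1/2} ≫ 1/n is above the triangle threshold p ~ 1/n. Asymptotically E[X] ~ (c³/6)·n^{3(1−α)} = (7³/6)·n^{1.5} → ∞; triangles are abundant w.h.p.

E[X] ≈ 50448.670; in regime p = Θ(1/n^{1/2}) E[X] diverges (above the triangle threshold p ~ 1/n).


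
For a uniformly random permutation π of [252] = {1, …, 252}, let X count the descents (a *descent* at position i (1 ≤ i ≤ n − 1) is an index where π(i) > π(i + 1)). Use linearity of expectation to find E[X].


Write X = Σ X_I over i = 1, …, 251, with X_I the indicator of one descent.
There are 251 indicators.
For each fixed i, the pair (π(i), π(i+1)) is a uniformly random ordered pair of distinct values from {1, …, 252}; by symmetry P[π(i) > π(i+1)] = 1/2.
By linearity: E[X] = 251 · (1/2) = (252 − 1) · (1/2) = 251/2 ≈ 125.500.

E[X] = 251/2 = 125.500.


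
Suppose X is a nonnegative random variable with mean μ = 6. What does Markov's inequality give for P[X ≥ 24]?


μ = E[X] = 6, a = 24.
Markov: P[X ≥ 24] ≤ μ/a = (6)/24 = 1/4.
Numerically: ≈ 0.25000.
(Since a = 24 > μ = 6.00000, the bound 1/4 is < 1 and informative.)

P[X ≥ 24] ≤ 1/4 ≈ 0.25000.


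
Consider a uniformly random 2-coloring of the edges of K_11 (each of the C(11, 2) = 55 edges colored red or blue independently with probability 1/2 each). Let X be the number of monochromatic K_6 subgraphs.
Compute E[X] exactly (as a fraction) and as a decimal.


Let X = Σ_S X_S over the C(11, 6) = 462 subsets S of size 6, where X_S = 1 if the K_6 on S is monochromatic.
For a fixed S, the K_6 on S has C(6, 2) = 15 edges. P[all 15 edges red] = (1/2)^15, and likewise for blue, so P[monochromatic] = 2·(1/2)^15 = 2^{1 − 15} = 1/16384.
Summing: E[X] = C(11, 6) · 2^{1 − 15} = 462 · 1/16384 = 231/8192.
Numerically: E[X] ≈ 0.0282.

E[X] = C(11,6)·2^(1−C(6,2)) = 231/8192 ≈ 0.0282.


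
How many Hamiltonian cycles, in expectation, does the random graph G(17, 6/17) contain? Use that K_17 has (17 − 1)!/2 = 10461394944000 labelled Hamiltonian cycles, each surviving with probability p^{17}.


K_17 has (17 − 1)!/2 = 10461394944000 labelled Hamiltonian cycles.
For each such Hamiltonian cycle H, let X_H = 1 if all 17 edges of H are present in G. Then P[X_H = 1] = p^{17} = (6/17)^{17} = 16926659444736/827240261886336764177.
By linearity: E[X] = Σ_H E[X_H] = 10461394944000 · p^{17} = 10461394944000 · 16926659444736/827240261886336764177 = 177076469533971037814784000/827240261886336764177.
Numerically: E[X] ≈ 2.141e+05.

E[X] = 10461394944000 · (6/17)^{17} = 177076469533971037814784000/827240261886336764177 ≈ 2.141e+05.


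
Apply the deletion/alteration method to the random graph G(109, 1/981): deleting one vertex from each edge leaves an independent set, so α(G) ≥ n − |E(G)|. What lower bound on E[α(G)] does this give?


E[|E(G)|] = C(109, 2)·p = 5886 · (1/981) = 6.
E[α(G)] ≥ n − E[|E(G)|] = 109 − 6 = 103.
Numerically: ≈ 103.0000.
(This is only a lower bound; the true E[α(G)] may be larger.)

E[α(G)] ≥ 103 ≈ 103.0000.


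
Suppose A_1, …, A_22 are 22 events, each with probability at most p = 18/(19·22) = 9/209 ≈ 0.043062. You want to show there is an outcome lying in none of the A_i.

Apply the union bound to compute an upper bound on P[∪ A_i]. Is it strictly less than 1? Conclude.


Union bound: P[∪_{i=1}^{22} A_i] ≤ Σ_i P[A_i] ≤ 22·p = 22·(9/209) = 18/19.
Numerically: 18/19 ≈ 0.947368.
Is 18/19 < 1? YES.
Since P[∪ A_i] ≤ 18/19 < 1, the complement has P[∩ A_i^c] ≥ 1 − 18/19 = 1/19 > 0, so some outcome avoids every A_i.

22·p = 18/19 ≈ 0.947368; existence CERTIFIED by the union bound.


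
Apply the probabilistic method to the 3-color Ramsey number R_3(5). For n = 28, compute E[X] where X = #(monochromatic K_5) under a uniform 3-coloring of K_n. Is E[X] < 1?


E[X] = C(28, 5) · 3^{1 − 10} = 98280 · 3^{−9} = 98280/19683.
As a reduced fraction: E[X] = 3640/729 ≈ 4.9931413.
Is E[X] < 1? NO.
Since E[X] ≥ 1, the first-moment bound is inconclusive at n = 28; it does NOT by itself certify R_3(5) > 28.

E[X] = 3640/729 ≈ 4.9931413; E[X] ≥ 1; first-moment method inconclusive here.


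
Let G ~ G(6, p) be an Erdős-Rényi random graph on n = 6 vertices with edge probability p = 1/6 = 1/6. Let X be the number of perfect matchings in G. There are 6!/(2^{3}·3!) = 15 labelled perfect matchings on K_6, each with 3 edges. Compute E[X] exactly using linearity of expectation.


K_6 has 6!/(2^{3}·3!) = 15 labelled perfect matchings.
For each such perfect matching H, let X_H = 1 if all 3 edges of H are present in G. Then P[X_H = 1] = p^{3} = (1/6)^{3} = 1/216.
By linearity of expectation: E[X] = Σ_H E[X_H] = 15 · p^{3} = 15 · 1/216 = 5/72.
Numerically: E[X] ≈ 0.0694.

E[X] = 15 · (1/6)^{3} = 5/72 ≈ 0.0694.


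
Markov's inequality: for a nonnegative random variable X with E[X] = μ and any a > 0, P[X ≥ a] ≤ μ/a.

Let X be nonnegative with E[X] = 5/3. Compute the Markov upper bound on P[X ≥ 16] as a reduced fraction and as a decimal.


μ = E[X] = 5/3, a = 16.
Markov: P[X ≥ 16] ≤ μ/a = (5/3)/16 = 5/48.
Numerically: ≈ 0.104167.
(Since a = 16 > μ = 1.666667, the bound 5/48 is < 1 and informative.)

P[X ≥ 16] ≤ 5/48 ≈ 0.104167.


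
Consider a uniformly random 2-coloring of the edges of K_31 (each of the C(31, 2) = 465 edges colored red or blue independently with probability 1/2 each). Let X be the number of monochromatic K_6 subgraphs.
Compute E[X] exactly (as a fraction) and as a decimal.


Let X = Σ_S X_S over the C(31, 6) = 736281 subsets S of size 6, where X_S = 1 if the K_6 on S is monochromatic.
For a fixed S, the K_6 on S has C(6, 2) = 15 edges. P[all 15 edges red] = (1/2)^15, and likewise for blue, so P[monochromatic] = 2·(1/2)^15 = 2^{1 − 15} = 1/16384.
By linearity: E[X] = C(31, 6) · 2^{1 − 15} = 736281 · 1/16384 = 736281/16384.
Numerically: E[X] ≈ 44.939026.

E[X] = C(31,6)·2^(1−C(6,2)) = 736281/16384 ≈ 44.939026.


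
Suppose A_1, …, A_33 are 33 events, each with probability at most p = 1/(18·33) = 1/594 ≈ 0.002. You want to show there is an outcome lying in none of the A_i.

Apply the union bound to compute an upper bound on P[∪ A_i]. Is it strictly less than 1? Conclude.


Union bound: P[∪_{i=1}^{33} A_i] ≤ Σ_i P[A_i] ≤ 33·p = 33·(1/594) = 1/18.
Numerically: 1/18 ≈ 0.056.
Is 1/18 < 1? YES.
Since P[∪ A_i] ≤ 1/18 < 1, the complement has P[∩ A_i^c] ≥ 1 − 1/18 = 17/18 > 0, so some outcome avoids every A_i.

33·p = 1/18 ≈ 0.056; existence CERTIFIED by the union bound.


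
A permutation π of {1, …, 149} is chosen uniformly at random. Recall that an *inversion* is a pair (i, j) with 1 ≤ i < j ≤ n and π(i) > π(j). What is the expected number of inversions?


Write X = Σ X_I over the C(149, 2) = 11026 pairs i < j, with X_I the indicator of one inversion.
There are 11026 indicators.
For each fixed pair i < j, the values π(i) and π(j) are two distinct elements of {1, …, 149} in uniformly random order; by symmetry P[π(i) > π(j)] = 1/2.
By linearity: E[X] = 11026 · (1/2) = C(149, 2) · (1/2) = 11026/2 = 5513 ≈ 5513.0000.

E[X] = 5513 = 5513.0000.


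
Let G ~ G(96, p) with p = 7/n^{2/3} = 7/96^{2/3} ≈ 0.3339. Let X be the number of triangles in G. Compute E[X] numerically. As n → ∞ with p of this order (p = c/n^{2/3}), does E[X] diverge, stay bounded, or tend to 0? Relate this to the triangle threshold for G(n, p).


Number of potential triangles: C(96, 3) = 142880.
Each occurs with probability p³ ≈ (0.3339)³ ≈ 3.721788e-02.
By linearity: E[X] = C(96, 3)·p³ ≈ 142880 · 3.721788e-02 ≈ 5317.6910.
Since α = 2/3 < 1, p = c/n^{2/3} ≫ 1/n is above the triangle threshold p ~ 1/n. Asymptotically E[X] ~ (c³/6)·n^{3(1−α)} = (7³/6)·n^{1} → ∞; triangles are abundant w.h.p.

E[X] ≈ 5317.6910; in regime p = Θ(1/n^{2/3}) E[X] diverges (above the triangle threshold p ~ 1/n).
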